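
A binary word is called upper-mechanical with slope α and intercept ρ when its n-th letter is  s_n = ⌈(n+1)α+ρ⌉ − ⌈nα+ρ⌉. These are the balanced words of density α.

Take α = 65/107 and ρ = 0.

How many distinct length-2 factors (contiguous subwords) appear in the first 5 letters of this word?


t_n = ⌈(n·65)/107⌉ for n = 0 … 5:
  n=0…5: ⌈0/107⌉=0 ⌈65/107⌉=1 ⌈130/107⌉=2 ⌈195/107⌉=2 ⌈260/107⌉=3 ⌈325/107⌉=4
s_n = t_(n+1) − t_n for n = 0 … 4 gives
prefix = 11011
slide a length-2 window over [0..1] … [3..4] (4 windows); first occurrence of each distinct factor:
  [  0..  1] 11
  [  1..  2] 10
  [  2..  3] 01
  (the other 1 window repeats one of these)
distinct factors: {01, 10, 11}
count = 3  (Sturmian bound for length 2 is 3)

3


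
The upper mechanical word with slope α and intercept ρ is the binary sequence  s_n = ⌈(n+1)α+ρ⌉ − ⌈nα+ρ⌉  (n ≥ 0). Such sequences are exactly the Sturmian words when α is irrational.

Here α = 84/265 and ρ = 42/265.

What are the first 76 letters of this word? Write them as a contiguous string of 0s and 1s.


0010010010001001001001001001000100100100100100100100010010010010010010001001

n=0: ⌈(1·84+42)/265⌉ − ⌈(0·84+42)/265⌉ = ⌈126/265⌉ − ⌈42/265⌉ = 1 − 1 = 0
n=1: ⌈(2·84+42)/265⌉ − ⌈(1·84+42)/265⌉ = ⌈210/265⌉ − ⌈126/265⌉ = 1 − 1 = 0
n=2: ⌈(3·84+42)/265⌉ − ⌈(2·84+42)/265⌉ = ⌈294/265⌉ − ⌈210/265⌉ = 2 − 1 = 1
n=3: ⌈(4·84+42)/265⌉ − ⌈(3·84+42)/265⌉ = ⌈378/265⌉ − ⌈294/265⌉ = 2 − 2 = 0
n=4: ⌈(5·84+42)/265⌉ − ⌈(4·84+42)/265⌉ = ⌈462/265⌉ − ⌈378/265⌉ = 2 − 2 = 0
n=5: ⌈(6·84+42)/265⌉ − ⌈(5·84+42)/265⌉ = ⌈546/265⌉ − ⌈462/265⌉ = 3 − 2 = 1
n=6: ⌈(7·84+42)/265⌉ − ⌈(6·84+42)/265⌉ = ⌈630/265⌉ − ⌈546/265⌉ = 3 − 3 = 0
n=7: ⌈(8·84+42)/265⌉ − ⌈(7·84+42)/265⌉ = ⌈714/265⌉ − ⌈630/265⌉ = 3 − 3 = 0
n=8: ⌈(9·84+42)/265⌉ − ⌈(8·84+42)/265⌉ = ⌈798/265⌉ − ⌈714/265⌉ = 4 − 3 = 1
n=9: ⌈(10·84+42)/265⌉ − ⌈(9·84+42)/265⌉ = ⌈882/265⌉ − ⌈798/265⌉ = 4 − 4 = 0
n=10: ⌈(11·84+42)/265⌉ − ⌈(10·84+42)/265⌉ = ⌈966/265⌉ − ⌈882/265⌉ = 4 − 4 = 0
n=11: ⌈(12·84+42)/265⌉ − ⌈(11·84+42)/265⌉ = ⌈1050/265⌉ − ⌈966/265⌉ = 4 − 4 = 0
n=12: ⌈(13·84+42)/265⌉ − ⌈(12·84+42)/265⌉ = ⌈1134/265⌉ − ⌈1050/265⌉ = 5 − 4 = 1
n=13: ⌈(14·84+42)/265⌉ − ⌈(13·84+42)/265⌉ = ⌈1218/265⌉ − ⌈1134/265⌉ = 5 − 5 = 0
n=14: ⌈(15·84+42)/265⌉ − ⌈(14·84+42)/265⌉ = ⌈1302/265⌉ − ⌈1218/265⌉ = 5 − 5 = 0
n=15: ⌈(16·84+42)/265⌉ − ⌈(15·84+42)/265⌉ = ⌈1386/265⌉ − ⌈1302/265⌉ = 6 − 5 = 1
n=16: ⌈(17·84+42)/265⌉ − ⌈(16·84+42)/265⌉ = ⌈1470/265⌉ − ⌈1386/265⌉ = 6 − 6 = 0
n=17: ⌈(18·84+42)/265⌉ − ⌈(17·84+42)/265⌉ = ⌈1554/265⌉ − ⌈1470/265⌉ = 6 − 6 = 0
n=18: ⌈(19·84+42)/265⌉ − ⌈(18·84+42)/265⌉ = ⌈1638/265⌉ − ⌈1554/265⌉ = 7 − 6 = 1
n=19: ⌈(20·84+42)/265⌉ − ⌈(19·84+42)/265⌉ = ⌈1722/265⌉ − ⌈1638/265⌉ = 7 − 7 = 0
n=20: ⌈(21·84+42)/265⌉ − ⌈(20·84+42)/265⌉ = ⌈1806/265⌉ − ⌈1722/265⌉ = 7 − 7 = 0
n=21: ⌈(22·84+42)/265⌉ − ⌈(21·84+42)/265⌉ = ⌈1890/265⌉ − ⌈1806/265⌉ = 8 − 7 = 1
n=22: ⌈(23·84+42)/265⌉ − ⌈(22·84+42)/265⌉ = ⌈1974/265⌉ − ⌈1890/265⌉ = 8 − 8 = 0
n=23: ⌈(24·84+42)/265⌉ − ⌈(23·84+42)/265⌉ = ⌈2058/265⌉ − ⌈1974/265⌉ = 8 − 8 = 0
n=24: ⌈(25·84+42)/265⌉ − ⌈(24·84+42)/265⌉ = ⌈2142/265⌉ − ⌈2058/265⌉ = 9 − 8 = 1
n=25: ⌈(26·84+42)/265⌉ − ⌈(25·84+42)/265⌉ = ⌈2226/265⌉ − ⌈2142/265⌉ = 9 − 9 = 0
n=26: ⌈(27·84+42)/265⌉ − ⌈(26·84+42)/265⌉ = ⌈2310/265⌉ − ⌈2226/265⌉ = 9 − 9 = 0
n=27: ⌈(28·84+42)/265⌉ − ⌈(27·84+42)/265⌉ = ⌈2394/265⌉ − ⌈2310/265⌉ = 10 − 9 = 1
n=28: ⌈(29·84+42)/265⌉ − ⌈(28·84+42)/265⌉ = ⌈2478/265⌉ − ⌈2394/265⌉ = 10 − 10 = 0
n=29: ⌈(30·84+42)/265⌉ − ⌈(29·84+42)/265⌉ = ⌈2562/265⌉ − ⌈2478/265⌉ = 10 − 10 = 0
n=30: ⌈(31·84+42)/265⌉ − ⌈(30·84+42)/265⌉ = ⌈2646/265⌉ − ⌈2562/265⌉ = 10 − 10 = 0
n=31: ⌈(32·84+42)/265⌉ − ⌈(31·84+42)/265⌉ = ⌈2730/265⌉ − ⌈2646/265⌉ = 11 − 10 = 1
n=32: ⌈(33·84+42)/265⌉ − ⌈(32·84+42)/265⌉ = ⌈2814/265⌉ − ⌈2730/265⌉ = 11 − 11 = 0
n=33: ⌈(34·84+42)/265⌉ − ⌈(33·84+42)/265⌉ = ⌈2898/265⌉ − ⌈2814/265⌉ = 11 − 11 = 0
n=34: ⌈(35·84+42)/265⌉ − ⌈(34·84+42)/265⌉ = ⌈2982/265⌉ − ⌈2898/265⌉ = 12 − 11 = 1
n=35: ⌈(36·84+42)/265⌉ − ⌈(35·84+42)/265⌉ = ⌈3066/265⌉ − ⌈2982/265⌉ = 12 − 12 = 0
n=36: ⌈(37·84+42)/265⌉ − ⌈(36·84+42)/265⌉ = ⌈3150/265⌉ − ⌈3066/265⌉ = 12 − 12 = 0
n=37: ⌈(38·84+42)/265⌉ − ⌈(37·84+42)/265⌉ = ⌈3234/265⌉ − ⌈3150/265⌉ = 13 − 12 = 1
n=38: ⌈(39·84+42)/265⌉ − ⌈(38·84+42)/265⌉ = ⌈3318/265⌉ − ⌈3234/265⌉ = 13 − 13 = 0
n=39: ⌈(40·84+42)/265⌉ − ⌈(39·84+42)/265⌉ = ⌈3402/265⌉ − ⌈3318/265⌉ = 13 − 13 = 0
n=40: ⌈(41·84+42)/265⌉ − ⌈(40·84+42)/265⌉ = ⌈3486/265⌉ − ⌈3402/265⌉ = 14 − 13 = 1
n=41: ⌈(42·84+42)/265⌉ − ⌈(41·84+42)/265⌉ = ⌈3570/265⌉ − ⌈3486/265⌉ = 14 − 14 = 0
n=42: ⌈(43·84+42)/265⌉ − ⌈(42·84+42)/265⌉ = ⌈3654/265⌉ − ⌈3570/265⌉ = 14 − 14 = 0
n=43: ⌈(44·84+42)/265⌉ − ⌈(43·84+42)/265⌉ = ⌈3738/265⌉ − ⌈3654/265⌉ = 15 − 14 = 1
n=44: ⌈(45·84+42)/265⌉ − ⌈(44·84+42)/265⌉ = ⌈3822/265⌉ − ⌈3738/265⌉ = 15 − 15 = 0
n=45: ⌈(46·84+42)/265⌉ − ⌈(45·84+42)/265⌉ = ⌈3906/265⌉ − ⌈3822/265⌉ = 15 − 15 = 0
n=46: ⌈(47·84+42)/265⌉ − ⌈(46·84+42)/265⌉ = ⌈3990/265⌉ − ⌈3906/265⌉ = 16 − 15 = 1
n=47: ⌈(48·84+42)/265⌉ − ⌈(47·84+42)/265⌉ = ⌈4074/265⌉ − ⌈3990/265⌉ = 16 − 16 = 0
n=48: ⌈(49·84+42)/265⌉ − ⌈(48·84+42)/265⌉ = ⌈4158/265⌉ − ⌈4074/265⌉ = 16 − 16 = 0
n=49: ⌈(50·84+42)/265⌉ − ⌈(49·84+42)/265⌉ = ⌈4242/265⌉ − ⌈4158/265⌉ = 17 − 16 = 1
n=50: ⌈(51·84+42)/265⌉ − ⌈(50·84+42)/265⌉ = ⌈4326/265⌉ − ⌈4242/265⌉ = 17 − 17 = 0
n=51: ⌈(52·84+42)/265⌉ − ⌈(51·84+42)/265⌉ = ⌈4410/265⌉ − ⌈4326/265⌉ = 17 − 17 = 0
n=52: ⌈(53·84+42)/265⌉ − ⌈(52·84+42)/265⌉ = ⌈4494/265⌉ − ⌈4410/265⌉ = 17 − 17 = 0
n=53: ⌈(54·84+42)/265⌉ − ⌈(53·84+42)/265⌉ = ⌈4578/265⌉ − ⌈4494/265⌉ = 18 − 17 = 1
n=54: ⌈(55·84+42)/265⌉ − ⌈(54·84+42)/265⌉ = ⌈4662/265⌉ − ⌈4578/265⌉ = 18 − 18 = 0
n=55: ⌈(56·84+42)/265⌉ − ⌈(55·84+42)/265⌉ = ⌈4746/265⌉ − ⌈4662/265⌉ = 18 − 18 = 0
n=56: ⌈(57·84+42)/265⌉ − ⌈(56·84+42)/265⌉ = ⌈4830/265⌉ − ⌈4746/265⌉ = 19 − 18 = 1
n=57: ⌈(58·84+42)/265⌉ − ⌈(57·84+42)/265⌉ = ⌈4914/265⌉ − ⌈4830/265⌉ = 19 − 19 = 0
n=58: ⌈(59·84+42)/265⌉ − ⌈(58·84+42)/265⌉ = ⌈4998/265⌉ − ⌈4914/265⌉ = 19 − 19 = 0
n=59: ⌈(60·84+42)/265⌉ − ⌈(59·84+42)/265⌉ = ⌈5082/265⌉ − ⌈4998/265⌉ = 20 − 19 = 1
n=60: ⌈(61·84+42)/265⌉ − ⌈(60·84+42)/265⌉ = ⌈5166/265⌉ − ⌈5082/265⌉ = 20 − 20 = 0
n=61: ⌈(62·84+42)/265⌉ − ⌈(61·84+42)/265⌉ = ⌈5250/265⌉ − ⌈5166/265⌉ = 20 − 20 = 0
n=62: ⌈(63·84+42)/265⌉ − ⌈(62·84+42)/265⌉ = ⌈5334/265⌉ − ⌈5250/265⌉ = 21 − 20 = 1
n=63: ⌈(64·84+42)/265⌉ − ⌈(63·84+42)/265⌉ = ⌈5418/265⌉ − ⌈5334/265⌉ = 21 − 21 = 0
n=64: ⌈(65·84+42)/265⌉ − ⌈(64·84+42)/265⌉ = ⌈5502/265⌉ − ⌈5418/265⌉ = 21 − 21 = 0
n=65: ⌈(66·84+42)/265⌉ − ⌈(65·84+42)/265⌉ = ⌈5586/265⌉ − ⌈5502/265⌉ = 22 − 21 = 1
n=66: ⌈(67·84+42)/265⌉ − ⌈(66·84+42)/265⌉ = ⌈5670/265⌉ − ⌈5586/265⌉ = 22 − 22 = 0
n=67: ⌈(68·84+42)/265⌉ − ⌈(67·84+42)/265⌉ = ⌈5754/265⌉ − ⌈5670/265⌉ = 22 − 22 = 0
n=68: ⌈(69·84+42)/265⌉ − ⌈(68·84+42)/265⌉ = ⌈5838/265⌉ − ⌈5754/265⌉ = 23 − 22 = 1
n=69: ⌈(70·84+42)/265⌉ − ⌈(69·84+42)/265⌉ = ⌈5922/265⌉ − ⌈5838/265⌉ = 23 − 23 = 0
n=70: ⌈(71·84+42)/265⌉ − ⌈(70·84+42)/265⌉ = ⌈6006/265⌉ − ⌈5922/265⌉ = 23 − 23 = 0
n=71: ⌈(72·84+42)/265⌉ − ⌈(71·84+42)/265⌉ = ⌈6090/265⌉ − ⌈6006/265⌉ = 23 − 23 = 0
n=72: ⌈(73·84+42)/265⌉ − ⌈(72·84+42)/265⌉ = ⌈6174/265⌉ − ⌈6090/265⌉ = 24 − 23 = 1
n=73: ⌈(74·84+42)/265⌉ − ⌈(73·84+42)/265⌉ = ⌈6258/265⌉ − ⌈6174/265⌉ = 24 − 24 = 0
n=74: ⌈(75·84+42)/265⌉ − ⌈(74·84+42)/265⌉ = ⌈6342/265⌉ − ⌈6258/265⌉ = 24 − 24 = 0
n=75: ⌈(76·84+42)/265⌉ − ⌈(75·84+42)/265⌉ = ⌈6426/265⌉ − ⌈6342/265⌉ = 25 − 24 = 1


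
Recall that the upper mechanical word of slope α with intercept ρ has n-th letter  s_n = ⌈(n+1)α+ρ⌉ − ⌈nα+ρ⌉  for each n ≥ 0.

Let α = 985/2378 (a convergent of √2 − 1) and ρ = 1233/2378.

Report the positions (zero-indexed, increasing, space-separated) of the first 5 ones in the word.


n=0: ⌈2218/2378⌉−⌈1233/2378⌉ = 1−1 = 0
n=1: ⌈3203/2378⌉−⌈2218/2378⌉ = 2−1 = 1  ← one
n=2: ⌈4188/2378⌉−⌈3203/2378⌉ = 2−2 = 0
n=3: ⌈5173/2378⌉−⌈4188/2378⌉ = 3−2 = 1  ← one
n=4: ⌈6158/2378⌉−⌈5173/2378⌉ = 3−3 = 0
n=5: ⌈7143/2378⌉−⌈6158/2378⌉ = 4−3 = 1  ← one
n=6: ⌈8128/2378⌉−⌈7143/2378⌉ = 4−4 = 0
n=7: ⌈9113/2378⌉−⌈8128/2378⌉ = 4−4 = 0
n=8: ⌈10098/2378⌉−⌈9113/2378⌉ = 5−4 = 1  ← one
n=9: ⌈11083/2378⌉−⌈10098/2378⌉ = 5−5 = 0
n=10: ⌈12068/2378⌉−⌈11083/2378⌉ = 6−5 = 1  ← one
positions of the first 5 ones: 1 3 5 8 10

1 3 5 8 10


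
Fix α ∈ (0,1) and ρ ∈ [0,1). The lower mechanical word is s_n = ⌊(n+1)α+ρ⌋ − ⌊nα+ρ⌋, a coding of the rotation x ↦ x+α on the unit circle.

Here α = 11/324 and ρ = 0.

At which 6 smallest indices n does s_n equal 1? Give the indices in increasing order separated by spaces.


29 58 88 117 147 176

n=0: ⌊11/324⌋−⌊0/324⌋ = 0−0 = 0
n=1: ⌊22/324⌋−⌊11/324⌋ = 0−0 = 0
  …
n=29: ⌊330/324⌋−⌊319/324⌋ = 1−0 = 1  ← one
n=30: ⌊341/324⌋−⌊330/324⌋ = 1−1 = 0
n=31: ⌊352/324⌋−⌊341/324⌋ = 1−1 = 0
  …
n=58: ⌊649/324⌋−⌊638/324⌋ = 2−1 = 1  ← one
n=59: ⌊660/324⌋−⌊649/324⌋ = 2−2 = 0
n=60: ⌊671/324⌋−⌊660/324⌋ = 2−2 = 0
  …
n=88: ⌊979/324⌋−⌊968/324⌋ = 3−2 = 1  ← one
n=89: ⌊990/324⌋−⌊979/324⌋ = 3−3 = 0
n=90: ⌊1001/324⌋−⌊990/324⌋ = 3−3 = 0
  …
n=117: ⌊1298/324⌋−⌊1287/324⌋ = 4−3 = 1  ← one
n=118: ⌊1309/324⌋−⌊1298/324⌋ = 4−4 = 0
n=119: ⌊1320/324⌋−⌊1309/324⌋ = 4−4 = 0
  …
n=147: ⌊1628/324⌋−⌊1617/324⌋ = 5−4 = 1  ← one
n=148: ⌊1639/324⌋−⌊1628/324⌋ = 5−5 = 0
n=149: ⌊1650/324⌋−⌊1639/324⌋ = 5−5 = 0
  …
n=176: ⌊1947/324⌋−⌊1936/324⌋ = 6−5 = 1  ← one
positions of the first 6 ones: 29 58 88 117 147 176


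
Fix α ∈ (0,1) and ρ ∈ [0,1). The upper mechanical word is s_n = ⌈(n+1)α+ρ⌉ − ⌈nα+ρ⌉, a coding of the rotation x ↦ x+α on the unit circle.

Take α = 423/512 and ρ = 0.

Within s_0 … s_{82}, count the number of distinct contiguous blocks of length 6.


7

t_n = ⌈(n·423)/512⌉ for n = 0 … 83:
  n=0…9: ⌈0/512⌉=0 ⌈423/512⌉=1 ⌈846/512⌉=2 ⌈1269/512⌉=3 ⌈1692/512⌉=4 ⌈2115/512⌉=5 ⌈2538/512⌉=5 ⌈2961/512⌉=6 ⌈3384/512⌉=7 ⌈3807/512⌉=8
  n=10…19: ⌈4230/512⌉=9 ⌈4653/512⌉=10 ⌈5076/512⌉=10 ⌈5499/512⌉=11 ⌈5922/512⌉=12 ⌈6345/512⌉=13 ⌈6768/512⌉=14 ⌈7191/512⌉=15 ⌈7614/512⌉=15 ⌈8037/512⌉=16
  n=20…29: ⌈8460/512⌉=17 ⌈8883/512⌉=18 ⌈9306/512⌉=19 ⌈9729/512⌉=20 ⌈10152/512⌉=20 ⌈10575/512⌉=21 ⌈10998/512⌉=22 ⌈11421/512⌉=23 ⌈11844/512⌉=24 ⌈12267/512⌉=24
  n=30…39: ⌈12690/512⌉=25 ⌈13113/512⌉=26 ⌈13536/512⌉=27 ⌈13959/512⌉=28 ⌈14382/512⌉=29 ⌈14805/512⌉=29 ⌈15228/512⌉=30 ⌈15651/512⌉=31 ⌈16074/512⌉=32 ⌈16497/512⌉=33
  n=40…49: ⌈16920/512⌉=34 ⌈17343/512⌉=34 ⌈17766/512⌉=35 ⌈18189/512⌉=36 ⌈18612/512⌉=37 ⌈19035/512⌉=38 ⌈19458/512⌉=39 ⌈19881/512⌉=39 ⌈20304/512⌉=40 ⌈20727/512⌉=41
  n=50…59: ⌈21150/512⌉=42 ⌈21573/512⌉=43 ⌈21996/512⌉=43 ⌈22419/512⌉=44 ⌈22842/512⌉=45 ⌈23265/512⌉=46 ⌈23688/512⌉=47 ⌈24111/512⌉=48 ⌈24534/512⌉=48 ⌈24957/512⌉=49
  n=60…69: ⌈25380/512⌉=50 ⌈25803/512⌉=51 ⌈26226/512⌉=52 ⌈26649/512⌉=53 ⌈27072/512⌉=53 ⌈27495/512⌉=54 ⌈27918/512⌉=55 ⌈28341/512⌉=56 ⌈28764/512⌉=57 ⌈29187/512⌉=58
  n=70…79: ⌈29610/512⌉=58 ⌈30033/512⌉=59 ⌈30456/512⌉=60 ⌈30879/512⌉=61 ⌈31302/512⌉=62 ⌈31725/512⌉=62 ⌈32148/512⌉=63 ⌈32571/512⌉=64 ⌈32994/512⌉=65 ⌈33417/512⌉=66
  n=80…83: ⌈33840/512⌉=67 ⌈34263/512⌉=67 ⌈34686/512⌉=68 ⌈35109/512⌉=69
s_n = t_(n+1) − t_n for n = 0 … 82 gives
prefix = 11111011111011111011111011110111110111110111110111101111101111101111101111011111011
slide a length-6 window over [0..5] … [77..82] (78 windows); first occurrence of each distinct factor:
  [  0..  5] 111110
  [  1..  6] 111101
  [  2..  7] 111011
  [  3..  8] 110111
  [  4..  9] 101111
  [  5.. 10] 011111
  [ 23.. 28] 011110
  (the other 71 windows repeat one of these)
distinct factors: {011110, 011111, 101111, 110111, 111011, 111101, 111110}
count = 7  (Sturmian bound for length 6 is 7)


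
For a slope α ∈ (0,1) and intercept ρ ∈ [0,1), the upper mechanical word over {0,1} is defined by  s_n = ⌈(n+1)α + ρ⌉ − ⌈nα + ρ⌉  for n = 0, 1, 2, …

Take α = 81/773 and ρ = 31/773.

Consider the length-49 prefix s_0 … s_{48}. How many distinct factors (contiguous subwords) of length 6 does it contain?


t_n = ⌈(n·81+31)/773⌉ for n = 0 … 49:
  n=0…9: ⌈31/773⌉=1 ⌈112/773⌉=1 ⌈193/773⌉=1 ⌈274/773⌉=1 ⌈355/773⌉=1 ⌈436/773⌉=1 ⌈517/773⌉=1 ⌈598/773⌉=1 ⌈679/773⌉=1 ⌈760/773⌉=1
  n=10…19: ⌈841/773⌉=2 ⌈922/773⌉=2 ⌈1003/773⌉=2 ⌈1084/773⌉=2 ⌈1165/773⌉=2 ⌈1246/773⌉=2 ⌈1327/773⌉=2 ⌈1408/773⌉=2 ⌈1489/773⌉=2 ⌈1570/773⌉=3
  n=20…29: ⌈1651/773⌉=3 ⌈1732/773⌉=3 ⌈1813/773⌉=3 ⌈1894/773⌉=3 ⌈1975/773⌉=3 ⌈2056/773⌉=3 ⌈2137/773⌉=3 ⌈2218/773⌉=3 ⌈2299/773⌉=3 ⌈2380/773⌉=4
  n=30…39: ⌈2461/773⌉=4 ⌈2542/773⌉=4 ⌈2623/773⌉=4 ⌈2704/773⌉=4 ⌈2785/773⌉=4 ⌈2866/773⌉=4 ⌈2947/773⌉=4 ⌈3028/773⌉=4 ⌈3109/773⌉=5 ⌈3190/773⌉=5
  n=40…49: ⌈3271/773⌉=5 ⌈3352/773⌉=5 ⌈3433/773⌉=5 ⌈3514/773⌉=5 ⌈3595/773⌉=5 ⌈3676/773⌉=5 ⌈3757/773⌉=5 ⌈3838/773⌉=5 ⌈3919/773⌉=6 ⌈4000/773⌉=6
s_n = t_(n+1) − t_n for n = 0 … 48 gives
prefix = 0000000001000000001000000000100000000100000000010
slide a length-6 window over [0..5] … [43..48] (44 windows); first occurrence of each distinct factor:
  [  0..  5] 000000
  [  4..  9] 000001
  [  5.. 10] 000010
  [  6.. 11] 000100
  [  7.. 12] 001000
  [  8.. 13] 010000
  [  9.. 14] 100000
  (the other 37 windows repeat one of these)
distinct factors: {000000, 000001, 000010, 000100, 001000, 010000, 100000}
count = 7  (Sturmian bound for length 6 is 7)

7


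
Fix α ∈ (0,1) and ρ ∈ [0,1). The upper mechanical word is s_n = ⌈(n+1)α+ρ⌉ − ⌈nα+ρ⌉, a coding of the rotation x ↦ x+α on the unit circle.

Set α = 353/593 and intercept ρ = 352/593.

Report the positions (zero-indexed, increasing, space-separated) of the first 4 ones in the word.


0 2 4 5

n=0: ⌈705/593⌉−⌈352/593⌉ = 2−1 = 1  ← one
n=1: ⌈1058/593⌉−⌈705/593⌉ = 2−2 = 0
n=2: ⌈1411/593⌉−⌈1058/593⌉ = 3−2 = 1  ← one
n=3: ⌈1764/593⌉−⌈1411/593⌉ = 3−3 = 0
n=4: ⌈2117/593⌉−⌈1764/593⌉ = 4−3 = 1  ← one
n=5: ⌈2470/593⌉−⌈2117/593⌉ = 5−4 = 1  ← one
positions of the first 4 ones: 0 2 4 5


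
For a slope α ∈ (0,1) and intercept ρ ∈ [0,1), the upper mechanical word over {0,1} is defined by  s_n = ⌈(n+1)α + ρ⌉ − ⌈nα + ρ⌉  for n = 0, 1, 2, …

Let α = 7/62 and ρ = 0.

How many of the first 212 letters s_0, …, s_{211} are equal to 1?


24

#1s = Σ_{n=0}^{211} s_n = Σ_{n=0}^{211} (⌈(n+1)α+ρ⌉ − ⌈nα+ρ⌉)
the sum telescopes: every ⌈nα+ρ⌉ with 0 < n < 212 appears once with + and once with −, leaving ⌈212α+ρ⌉ − ⌈0·α+ρ⌉
212α + ρ = (212·7) / 62 = 1484/62
ρ = 0/62
⌈1484/62⌉ = 24,  ⌈0/62⌉ = 0
#1s = 24 − 0 = 24


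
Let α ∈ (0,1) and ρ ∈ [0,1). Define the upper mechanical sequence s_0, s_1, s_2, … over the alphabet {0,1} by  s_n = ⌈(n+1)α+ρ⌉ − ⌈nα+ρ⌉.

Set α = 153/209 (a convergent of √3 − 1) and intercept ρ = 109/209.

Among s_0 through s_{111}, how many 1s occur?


#1s = Σ_{n=0}^{111} s_n = Σ_{n=0}^{111} (⌈(n+1)α+ρ⌉ − ⌈nα+ρ⌉)
the sum telescopes: every ⌈nα+ρ⌉ with 0 < n < 112 appears once with + and once with −, leaving ⌈112α+ρ⌉ − ⌈0·α+ρ⌉
112α + ρ = (112·153 + 109) / 209 = 17245/209
ρ = 109/209
⌈17245/209⌉ = 83,  ⌈109/209⌉ = 1
#1s = 83 − 1 = 82

82


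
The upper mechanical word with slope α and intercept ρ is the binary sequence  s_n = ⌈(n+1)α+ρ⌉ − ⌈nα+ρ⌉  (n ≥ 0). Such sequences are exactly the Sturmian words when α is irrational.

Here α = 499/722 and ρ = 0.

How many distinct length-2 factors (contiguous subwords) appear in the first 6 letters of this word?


t_n = ⌈(n·499)/722⌉ for n = 0 … 6:
  n=0…6: ⌈0/722⌉=0 ⌈499/722⌉=1 ⌈998/722⌉=2 ⌈1497/722⌉=3 ⌈1996/722⌉=3 ⌈2495/722⌉=4 ⌈2994/722⌉=5
s_n = t_(n+1) − t_n for n = 0 … 5 gives
prefix = 111011
slide a length-2 window over [0..1] … [4..5] (5 windows); first occurrence of each distinct factor:
  [  0..  1] 11
  [  2..  3] 10
  [  3..  4] 01
  (the other 2 windows repeat one of these)
distinct factors: {01, 10, 11}
count = 3  (Sturmian bound for length 2 is 3)

3


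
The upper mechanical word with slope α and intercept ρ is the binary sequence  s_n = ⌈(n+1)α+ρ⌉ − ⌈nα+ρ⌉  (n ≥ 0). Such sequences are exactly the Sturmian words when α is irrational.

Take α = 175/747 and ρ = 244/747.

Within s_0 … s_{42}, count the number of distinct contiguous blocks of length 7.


8

t_n = ⌈(n·175+244)/747⌉ for n = 0 … 43:
  n=0…9: ⌈244/747⌉=1 ⌈419/747⌉=1 ⌈594/747⌉=1 ⌈769/747⌉=2 ⌈944/747⌉=2 ⌈1119/747⌉=2 ⌈1294/747⌉=2 ⌈1469/747⌉=2 ⌈1644/747⌉=3 ⌈1819/747⌉=3
  n=10…19: ⌈1994/747⌉=3 ⌈2169/747⌉=3 ⌈2344/747⌉=4 ⌈2519/747⌉=4 ⌈2694/747⌉=4 ⌈2869/747⌉=4 ⌈3044/747⌉=5 ⌈3219/747⌉=5 ⌈3394/747⌉=5 ⌈3569/747⌉=5
  n=20…29: ⌈3744/747⌉=6 ⌈3919/747⌉=6 ⌈4094/747⌉=6 ⌈4269/747⌉=6 ⌈4444/747⌉=6 ⌈4619/747⌉=7 ⌈4794/747⌉=7 ⌈4969/747⌉=7 ⌈5144/747⌉=7 ⌈5319/747⌉=8
  n=30…39: ⌈5494/747⌉=8 ⌈5669/747⌉=8 ⌈5844/747⌉=8 ⌈6019/747⌉=9 ⌈6194/747⌉=9 ⌈6369/747⌉=9 ⌈6544/747⌉=9 ⌈6719/747⌉=9 ⌈6894/747⌉=10 ⌈7069/747⌉=10
  n=40…43: ⌈7244/747⌉=10 ⌈7419/747⌉=10 ⌈7594/747⌉=11 ⌈7769/747⌉=11
s_n = t_(n+1) − t_n for n = 0 … 42 gives
prefix = 0010000100010001000100001000100010000100010
slide a length-7 window over [0..6] … [36..42] (37 windows); first occurrence of each distinct factor:
  [  0..  6] 0010000
  [  1..  7] 0100001
  [  2..  8] 1000010
  [  3..  9] 0000100
  [  4.. 10] 0001000
  [  5.. 11] 0010001
  [  6.. 12] 0100010
  [  7.. 13] 1000100
  (the other 29 windows repeat one of these)
distinct factors: {0000100, 0001000, 0010000, 0010001, 0100001, 0100010, 1000010, 1000100}
count = 8  (Sturmian bound for length 7 is 8)


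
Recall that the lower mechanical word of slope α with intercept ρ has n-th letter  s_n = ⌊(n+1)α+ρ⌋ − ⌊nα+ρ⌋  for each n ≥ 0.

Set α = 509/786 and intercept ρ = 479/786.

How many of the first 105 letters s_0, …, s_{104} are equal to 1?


68

#1s = Σ_{n=0}^{104} s_n = Σ_{n=0}^{104} (⌊(n+1)α+ρ⌋ − ⌊nα+ρ⌋)
the sum telescopes: every ⌊nα+ρ⌋ with 0 < n < 105 appears once with + and once with −, leaving ⌊105α+ρ⌋ − ⌊0·α+ρ⌋
105α + ρ = (105·509 + 479) / 786 = 53924/786
ρ = 479/786
⌊53924/786⌋ = 68,  ⌊479/786⌋ = 0
#1s = 68 − 0 = 68


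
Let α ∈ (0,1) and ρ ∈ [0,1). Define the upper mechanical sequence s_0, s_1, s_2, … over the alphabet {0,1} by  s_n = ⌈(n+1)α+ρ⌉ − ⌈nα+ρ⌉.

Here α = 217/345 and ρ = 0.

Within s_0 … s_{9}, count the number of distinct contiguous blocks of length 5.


3

t_n = ⌈(n·217)/345⌉ for n = 0 … 10:
  n=0…9: ⌈0/345⌉=0 ⌈217/345⌉=1 ⌈434/345⌉=2 ⌈651/345⌉=2 ⌈868/345⌉=3 ⌈1085/345⌉=4 ⌈1302/345⌉=4 ⌈1519/345⌉=5 ⌈1736/345⌉=6 ⌈1953/345⌉=6
  n=10: ⌈2170/345⌉=7
s_n = t_(n+1) − t_n for n = 0 … 9 gives
prefix = 1101101101
slide a length-5 window over [0..4] … [5..9] (6 windows); first occurrence of each distinct factor:
  [  0..  4] 11011
  [  1..  5] 10110
  [  2..  6] 01101
  (the other 3 windows repeat one of these)
distinct factors: {01101, 10110, 11011}
count = 3  (Sturmian bound for length 5 is 6)


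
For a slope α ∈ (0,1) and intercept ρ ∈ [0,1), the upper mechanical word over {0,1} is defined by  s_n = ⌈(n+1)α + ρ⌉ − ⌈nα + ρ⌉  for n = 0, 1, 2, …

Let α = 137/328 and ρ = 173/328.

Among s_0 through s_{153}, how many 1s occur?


64

#1s = Σ_{n=0}^{153} s_n = Σ_{n=0}^{153} (⌈(n+1)α+ρ⌉ − ⌈nα+ρ⌉)
the sum telescopes: every ⌈nα+ρ⌉ with 0 < n < 154 appears once with + and once with −, leaving ⌈154α+ρ⌉ − ⌈0·α+ρ⌉
154α + ρ = (154·137 + 173) / 328 = 21271/328
ρ = 173/328
⌈21271/328⌉ = 65,  ⌈173/328⌉ = 1
#1s = 65 − 1 = 64


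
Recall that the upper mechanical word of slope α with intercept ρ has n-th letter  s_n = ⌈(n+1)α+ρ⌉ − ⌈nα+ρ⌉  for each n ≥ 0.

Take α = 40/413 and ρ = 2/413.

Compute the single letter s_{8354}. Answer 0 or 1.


(n+1)α + ρ = (8355·40 + 2) / 413 = 334202/413
nα + ρ     = (8354·40 + 2) / 413 = 334162/413
⌈334202/413⌉ = 810,  ⌈334162/413⌉ = 810
s_{8354} = 810 − 810 = 0

0


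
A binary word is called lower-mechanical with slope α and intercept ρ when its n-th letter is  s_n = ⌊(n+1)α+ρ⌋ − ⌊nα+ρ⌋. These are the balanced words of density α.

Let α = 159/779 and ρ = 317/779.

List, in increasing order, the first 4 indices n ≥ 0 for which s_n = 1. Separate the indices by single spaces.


n=0: ⌊476/779⌋−⌊317/779⌋ = 0−0 = 0
n=1: ⌊635/779⌋−⌊476/779⌋ = 0−0 = 0
n=2: ⌊794/779⌋−⌊635/779⌋ = 1−0 = 1  ← one
n=3: ⌊953/779⌋−⌊794/779⌋ = 1−1 = 0
n=4: ⌊1112/779⌋−⌊953/779⌋ = 1−1 = 0
n=5: ⌊1271/779⌋−⌊1112/779⌋ = 1−1 = 0
n=6: ⌊1430/779⌋−⌊1271/779⌋ = 1−1 = 0
n=7: ⌊1589/779⌋−⌊1430/779⌋ = 2−1 = 1  ← one
n=8: ⌊1748/779⌋−⌊1589/779⌋ = 2−2 = 0
n=9: ⌊1907/779⌋−⌊1748/779⌋ = 2−2 = 0
n=10: ⌊2066/779⌋−⌊1907/779⌋ = 2−2 = 0
n=11: ⌊2225/779⌋−⌊2066/779⌋ = 2−2 = 0
n=12: ⌊2384/779⌋−⌊2225/779⌋ = 3−2 = 1  ← one
n=13: ⌊2543/779⌋−⌊2384/779⌋ = 3−3 = 0
n=14: ⌊2702/779⌋−⌊2543/779⌋ = 3−3 = 0
n=15: ⌊2861/779⌋−⌊2702/779⌋ = 3−3 = 0
n=16: ⌊3020/779⌋−⌊2861/779⌋ = 3−3 = 0
n=17: ⌊3179/779⌋−⌊3020/779⌋ = 4−3 = 1  ← one
positions of the first 4 ones: 2 7 12 17

2 7 12 17


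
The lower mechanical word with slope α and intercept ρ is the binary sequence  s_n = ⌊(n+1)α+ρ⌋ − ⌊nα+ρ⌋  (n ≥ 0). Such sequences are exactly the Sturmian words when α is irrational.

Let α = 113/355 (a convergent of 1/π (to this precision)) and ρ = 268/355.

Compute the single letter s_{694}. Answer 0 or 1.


0

(n+1)α + ρ = (695·113 + 268) / 355 = 78803/355
nα + ρ     = (694·113 + 268) / 355 = 78690/355
⌊78803/355⌋ = 221,  ⌊78690/355⌋ = 221
s_{694} = 221 − 221 = 0


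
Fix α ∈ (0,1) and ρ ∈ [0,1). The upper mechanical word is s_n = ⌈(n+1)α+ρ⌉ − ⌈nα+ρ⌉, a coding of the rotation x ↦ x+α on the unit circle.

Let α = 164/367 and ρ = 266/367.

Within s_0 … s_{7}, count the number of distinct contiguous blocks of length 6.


t_n = ⌈(n·164+266)/367⌉ for n = 0 … 8:
  n=0…8: ⌈266/367⌉=1 ⌈430/367⌉=2 ⌈594/367⌉=2 ⌈758/367⌉=3 ⌈922/367⌉=3 ⌈1086/367⌉=3 ⌈1250/367⌉=4 ⌈1414/367⌉=4 ⌈1578/367⌉=5
s_n = t_(n+1) − t_n for n = 0 … 7 gives
prefix = 10100101
slide a length-6 window over [0..5] … [2..7] (3 windows); first occurrence of each distinct factor:
  [  0..  5] 101001
  [  1..  6] 010010
  [  2..  7] 100101
distinct factors: {010010, 100101, 101001}
count = 3  (Sturmian bound for length 6 is 7)

3


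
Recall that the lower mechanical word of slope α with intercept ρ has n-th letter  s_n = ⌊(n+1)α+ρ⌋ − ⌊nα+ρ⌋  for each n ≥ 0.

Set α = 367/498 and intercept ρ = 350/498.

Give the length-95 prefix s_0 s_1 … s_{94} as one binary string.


n=0: ⌊(1·367+350)/498⌋ − ⌊(0·367+350)/498⌋ = ⌊717/498⌋ − ⌊350/498⌋ = 1 − 0 = 1
n=1: ⌊(2·367+350)/498⌋ − ⌊(1·367+350)/498⌋ = ⌊1084/498⌋ − ⌊717/498⌋ = 2 − 1 = 1
n=2: ⌊(3·367+350)/498⌋ − ⌊(2·367+350)/498⌋ = ⌊1451/498⌋ − ⌊1084/498⌋ = 2 − 2 = 0
n=3: ⌊(4·367+350)/498⌋ − ⌊(3·367+350)/498⌋ = ⌊1818/498⌋ − ⌊1451/498⌋ = 3 − 2 = 1
n=4: ⌊(5·367+350)/498⌋ − ⌊(4·367+350)/498⌋ = ⌊2185/498⌋ − ⌊1818/498⌋ = 4 − 3 = 1
n=5: ⌊(6·367+350)/498⌋ − ⌊(5·367+350)/498⌋ = ⌊2552/498⌋ − ⌊2185/498⌋ = 5 − 4 = 1
n=6: ⌊(7·367+350)/498⌋ − ⌊(6·367+350)/498⌋ = ⌊2919/498⌋ − ⌊2552/498⌋ = 5 − 5 = 0
n=7: ⌊(8·367+350)/498⌋ − ⌊(7·367+350)/498⌋ = ⌊3286/498⌋ − ⌊2919/498⌋ = 6 − 5 = 1
n=8: ⌊(9·367+350)/498⌋ − ⌊(8·367+350)/498⌋ = ⌊3653/498⌋ − ⌊3286/498⌋ = 7 − 6 = 1
n=9: ⌊(10·367+350)/498⌋ − ⌊(9·367+350)/498⌋ = ⌊4020/498⌋ − ⌊3653/498⌋ = 8 − 7 = 1
n=10: ⌊(11·367+350)/498⌋ − ⌊(10·367+350)/498⌋ = ⌊4387/498⌋ − ⌊4020/498⌋ = 8 − 8 = 0
n=11: ⌊(12·367+350)/498⌋ − ⌊(11·367+350)/498⌋ = ⌊4754/498⌋ − ⌊4387/498⌋ = 9 − 8 = 1
n=12: ⌊(13·367+350)/498⌋ − ⌊(12·367+350)/498⌋ = ⌊5121/498⌋ − ⌊4754/498⌋ = 10 − 9 = 1
n=13: ⌊(14·367+350)/498⌋ − ⌊(13·367+350)/498⌋ = ⌊5488/498⌋ − ⌊5121/498⌋ = 11 − 10 = 1
n=14: ⌊(15·367+350)/498⌋ − ⌊(14·367+350)/498⌋ = ⌊5855/498⌋ − ⌊5488/498⌋ = 11 − 11 = 0
n=15: ⌊(16·367+350)/498⌋ − ⌊(15·367+350)/498⌋ = ⌊6222/498⌋ − ⌊5855/498⌋ = 12 − 11 = 1
n=16: ⌊(17·367+350)/498⌋ − ⌊(16·367+350)/498⌋ = ⌊6589/498⌋ − ⌊6222/498⌋ = 13 − 12 = 1
n=17: ⌊(18·367+350)/498⌋ − ⌊(17·367+350)/498⌋ = ⌊6956/498⌋ − ⌊6589/498⌋ = 13 − 13 = 0
n=18: ⌊(19·367+350)/498⌋ − ⌊(18·367+350)/498⌋ = ⌊7323/498⌋ − ⌊6956/498⌋ = 14 − 13 = 1
n=19: ⌊(20·367+350)/498⌋ − ⌊(19·367+350)/498⌋ = ⌊7690/498⌋ − ⌊7323/498⌋ = 15 − 14 = 1
n=20: ⌊(21·367+350)/498⌋ − ⌊(20·367+350)/498⌋ = ⌊8057/498⌋ − ⌊7690/498⌋ = 16 − 15 = 1
n=21: ⌊(22·367+350)/498⌋ − ⌊(21·367+350)/498⌋ = ⌊8424/498⌋ − ⌊8057/498⌋ = 16 − 16 = 0
n=22: ⌊(23·367+350)/498⌋ − ⌊(22·367+350)/498⌋ = ⌊8791/498⌋ − ⌊8424/498⌋ = 17 − 16 = 1
n=23: ⌊(24·367+350)/498⌋ − ⌊(23·367+350)/498⌋ = ⌊9158/498⌋ − ⌊8791/498⌋ = 18 − 17 = 1
n=24: ⌊(25·367+350)/498⌋ − ⌊(24·367+350)/498⌋ = ⌊9525/498⌋ − ⌊9158/498⌋ = 19 − 18 = 1
n=25: ⌊(26·367+350)/498⌋ − ⌊(25·367+350)/498⌋ = ⌊9892/498⌋ − ⌊9525/498⌋ = 19 − 19 = 0
n=26: ⌊(27·367+350)/498⌋ − ⌊(26·367+350)/498⌋ = ⌊10259/498⌋ − ⌊9892/498⌋ = 20 − 19 = 1
n=27: ⌊(28·367+350)/498⌋ − ⌊(27·367+350)/498⌋ = ⌊10626/498⌋ − ⌊10259/498⌋ = 21 − 20 = 1
n=28: ⌊(29·367+350)/498⌋ − ⌊(28·367+350)/498⌋ = ⌊10993/498⌋ − ⌊10626/498⌋ = 22 − 21 = 1
n=29: ⌊(30·367+350)/498⌋ − ⌊(29·367+350)/498⌋ = ⌊11360/498⌋ − ⌊10993/498⌋ = 22 − 22 = 0
n=30: ⌊(31·367+350)/498⌋ − ⌊(30·367+350)/498⌋ = ⌊11727/498⌋ − ⌊11360/498⌋ = 23 − 22 = 1
n=31: ⌊(32·367+350)/498⌋ − ⌊(31·367+350)/498⌋ = ⌊12094/498⌋ − ⌊11727/498⌋ = 24 − 23 = 1
n=32: ⌊(33·367+350)/498⌋ − ⌊(32·367+350)/498⌋ = ⌊12461/498⌋ − ⌊12094/498⌋ = 25 − 24 = 1
n=33: ⌊(34·367+350)/498⌋ − ⌊(33·367+350)/498⌋ = ⌊12828/498⌋ − ⌊12461/498⌋ = 25 − 25 = 0
n=34: ⌊(35·367+350)/498⌋ − ⌊(34·367+350)/498⌋ = ⌊13195/498⌋ − ⌊12828/498⌋ = 26 − 25 = 1
n=35: ⌊(36·367+350)/498⌋ − ⌊(35·367+350)/498⌋ = ⌊13562/498⌋ − ⌊13195/498⌋ = 27 − 26 = 1
n=36: ⌊(37·367+350)/498⌋ − ⌊(36·367+350)/498⌋ = ⌊13929/498⌋ − ⌊13562/498⌋ = 27 − 27 = 0
n=37: ⌊(38·367+350)/498⌋ − ⌊(37·367+350)/498⌋ = ⌊14296/498⌋ − ⌊13929/498⌋ = 28 − 27 = 1
n=38: ⌊(39·367+350)/498⌋ − ⌊(38·367+350)/498⌋ = ⌊14663/498⌋ − ⌊14296/498⌋ = 29 − 28 = 1
n=39: ⌊(40·367+350)/498⌋ − ⌊(39·367+350)/498⌋ = ⌊15030/498⌋ − ⌊14663/498⌋ = 30 − 29 = 1
n=40: ⌊(41·367+350)/498⌋ − ⌊(40·367+350)/498⌋ = ⌊15397/498⌋ − ⌊15030/498⌋ = 30 − 30 = 0
n=41: ⌊(42·367+350)/498⌋ − ⌊(41·367+350)/498⌋ = ⌊15764/498⌋ − ⌊15397/498⌋ = 31 − 30 = 1
n=42: ⌊(43·367+350)/498⌋ − ⌊(42·367+350)/498⌋ = ⌊16131/498⌋ − ⌊15764/498⌋ = 32 − 31 = 1
n=43: ⌊(44·367+350)/498⌋ − ⌊(43·367+350)/498⌋ = ⌊16498/498⌋ − ⌊16131/498⌋ = 33 − 32 = 1
n=44: ⌊(45·367+350)/498⌋ − ⌊(44·367+350)/498⌋ = ⌊16865/498⌋ − ⌊16498/498⌋ = 33 − 33 = 0
n=45: ⌊(46·367+350)/498⌋ − ⌊(45·367+350)/498⌋ = ⌊17232/498⌋ − ⌊16865/498⌋ = 34 − 33 = 1
n=46: ⌊(47·367+350)/498⌋ − ⌊(46·367+350)/498⌋ = ⌊17599/498⌋ − ⌊17232/498⌋ = 35 − 34 = 1
n=47: ⌊(48·367+350)/498⌋ − ⌊(47·367+350)/498⌋ = ⌊17966/498⌋ − ⌊17599/498⌋ = 36 − 35 = 1
n=48: ⌊(49·367+350)/498⌋ − ⌊(48·367+350)/498⌋ = ⌊18333/498⌋ − ⌊17966/498⌋ = 36 − 36 = 0
n=49: ⌊(50·367+350)/498⌋ − ⌊(49·367+350)/498⌋ = ⌊18700/498⌋ − ⌊18333/498⌋ = 37 − 36 = 1
n=50: ⌊(51·367+350)/498⌋ − ⌊(50·367+350)/498⌋ = ⌊19067/498⌋ − ⌊18700/498⌋ = 38 − 37 = 1
n=51: ⌊(52·367+350)/498⌋ − ⌊(51·367+350)/498⌋ = ⌊19434/498⌋ − ⌊19067/498⌋ = 39 − 38 = 1
n=52: ⌊(53·367+350)/498⌋ − ⌊(52·367+350)/498⌋ = ⌊19801/498⌋ − ⌊19434/498⌋ = 39 − 39 = 0
n=53: ⌊(54·367+350)/498⌋ − ⌊(53·367+350)/498⌋ = ⌊20168/498⌋ − ⌊19801/498⌋ = 40 − 39 = 1
n=54: ⌊(55·367+350)/498⌋ − ⌊(54·367+350)/498⌋ = ⌊20535/498⌋ − ⌊20168/498⌋ = 41 − 40 = 1
n=55: ⌊(56·367+350)/498⌋ − ⌊(55·367+350)/498⌋ = ⌊20902/498⌋ − ⌊20535/498⌋ = 41 − 41 = 0
n=56: ⌊(57·367+350)/498⌋ − ⌊(56·367+350)/498⌋ = ⌊21269/498⌋ − ⌊20902/498⌋ = 42 − 41 = 1
n=57: ⌊(58·367+350)/498⌋ − ⌊(57·367+350)/498⌋ = ⌊21636/498⌋ − ⌊21269/498⌋ = 43 − 42 = 1
n=58: ⌊(59·367+350)/498⌋ − ⌊(58·367+350)/498⌋ = ⌊22003/498⌋ − ⌊21636/498⌋ = 44 − 43 = 1
n=59: ⌊(60·367+350)/498⌋ − ⌊(59·367+350)/498⌋ = ⌊22370/498⌋ − ⌊22003/498⌋ = 44 − 44 = 0
n=60: ⌊(61·367+350)/498⌋ − ⌊(60·367+350)/498⌋ = ⌊22737/498⌋ − ⌊22370/498⌋ = 45 − 44 = 1
n=61: ⌊(62·367+350)/498⌋ − ⌊(61·367+350)/498⌋ = ⌊23104/498⌋ − ⌊22737/498⌋ = 46 − 45 = 1
n=62: ⌊(63·367+350)/498⌋ − ⌊(62·367+350)/498⌋ = ⌊23471/498⌋ − ⌊23104/498⌋ = 47 − 46 = 1
n=63: ⌊(64·367+350)/498⌋ − ⌊(63·367+350)/498⌋ = ⌊23838/498⌋ − ⌊23471/498⌋ = 47 − 47 = 0
n=64: ⌊(65·367+350)/498⌋ − ⌊(64·367+350)/498⌋ = ⌊24205/498⌋ − ⌊23838/498⌋ = 48 − 47 = 1
n=65: ⌊(66·367+350)/498⌋ − ⌊(65·367+350)/498⌋ = ⌊24572/498⌋ − ⌊24205/498⌋ = 49 − 48 = 1
n=66: ⌊(67·367+350)/498⌋ − ⌊(66·367+350)/498⌋ = ⌊24939/498⌋ − ⌊24572/498⌋ = 50 − 49 = 1
n=67: ⌊(68·367+350)/498⌋ − ⌊(67·367+350)/498⌋ = ⌊25306/498⌋ − ⌊24939/498⌋ = 50 − 50 = 0
n=68: ⌊(69·367+350)/498⌋ − ⌊(68·367+350)/498⌋ = ⌊25673/498⌋ − ⌊25306/498⌋ = 51 − 50 = 1
n=69: ⌊(70·367+350)/498⌋ − ⌊(69·367+350)/498⌋ = ⌊26040/498⌋ − ⌊25673/498⌋ = 52 − 51 = 1
n=70: ⌊(71·367+350)/498⌋ − ⌊(70·367+350)/498⌋ = ⌊26407/498⌋ − ⌊26040/498⌋ = 53 − 52 = 1
n=71: ⌊(72·367+350)/498⌋ − ⌊(71·367+350)/498⌋ = ⌊26774/498⌋ − ⌊26407/498⌋ = 53 − 53 = 0
n=72: ⌊(73·367+350)/498⌋ − ⌊(72·367+350)/498⌋ = ⌊27141/498⌋ − ⌊26774/498⌋ = 54 − 53 = 1
n=73: ⌊(74·367+350)/498⌋ − ⌊(73·367+350)/498⌋ = ⌊27508/498⌋ − ⌊27141/498⌋ = 55 − 54 = 1
n=74: ⌊(75·367+350)/498⌋ − ⌊(74·367+350)/498⌋ = ⌊27875/498⌋ − ⌊27508/498⌋ = 55 − 55 = 0
n=75: ⌊(76·367+350)/498⌋ − ⌊(75·367+350)/498⌋ = ⌊28242/498⌋ − ⌊27875/498⌋ = 56 − 55 = 1
n=76: ⌊(77·367+350)/498⌋ − ⌊(76·367+350)/498⌋ = ⌊28609/498⌋ − ⌊28242/498⌋ = 57 − 56 = 1
n=77: ⌊(78·367+350)/498⌋ − ⌊(77·367+350)/498⌋ = ⌊28976/498⌋ − ⌊28609/498⌋ = 58 − 57 = 1
n=78: ⌊(79·367+350)/498⌋ − ⌊(78·367+350)/498⌋ = ⌊29343/498⌋ − ⌊28976/498⌋ = 58 − 58 = 0
n=79: ⌊(80·367+350)/498⌋ − ⌊(79·367+350)/498⌋ = ⌊29710/498⌋ − ⌊29343/498⌋ = 59 − 58 = 1
n=80: ⌊(81·367+350)/498⌋ − ⌊(80·367+350)/498⌋ = ⌊30077/498⌋ − ⌊29710/498⌋ = 60 − 59 = 1
n=81: ⌊(82·367+350)/498⌋ − ⌊(81·367+350)/498⌋ = ⌊30444/498⌋ − ⌊30077/498⌋ = 61 − 60 = 1
n=82: ⌊(83·367+350)/498⌋ − ⌊(82·367+350)/498⌋ = ⌊30811/498⌋ − ⌊30444/498⌋ = 61 − 61 = 0
n=83: ⌊(84·367+350)/498⌋ − ⌊(83·367+350)/498⌋ = ⌊31178/498⌋ − ⌊30811/498⌋ = 62 − 61 = 1
n=84: ⌊(85·367+350)/498⌋ − ⌊(84·367+350)/498⌋ = ⌊31545/498⌋ − ⌊31178/498⌋ = 63 − 62 = 1
n=85: ⌊(86·367+350)/498⌋ − ⌊(85·367+350)/498⌋ = ⌊31912/498⌋ − ⌊31545/498⌋ = 64 − 63 = 1
n=86: ⌊(87·367+350)/498⌋ − ⌊(86·367+350)/498⌋ = ⌊32279/498⌋ − ⌊31912/498⌋ = 64 − 64 = 0
n=87: ⌊(88·367+350)/498⌋ − ⌊(87·367+350)/498⌋ = ⌊32646/498⌋ − ⌊32279/498⌋ = 65 − 64 = 1
n=88: ⌊(89·367+350)/498⌋ − ⌊(88·367+350)/498⌋ = ⌊33013/498⌋ − ⌊32646/498⌋ = 66 − 65 = 1
n=89: ⌊(90·367+350)/498⌋ − ⌊(89·367+350)/498⌋ = ⌊33380/498⌋ − ⌊33013/498⌋ = 67 − 66 = 1
n=90: ⌊(91·367+350)/498⌋ − ⌊(90·367+350)/498⌋ = ⌊33747/498⌋ − ⌊33380/498⌋ = 67 − 67 = 0
n=91: ⌊(92·367+350)/498⌋ − ⌊(91·367+350)/498⌋ = ⌊34114/498⌋ − ⌊33747/498⌋ = 68 − 67 = 1
n=92: ⌊(93·367+350)/498⌋ − ⌊(92·367+350)/498⌋ = ⌊34481/498⌋ − ⌊34114/498⌋ = 69 − 68 = 1
n=93: ⌊(94·367+350)/498⌋ − ⌊(93·367+350)/498⌋ = ⌊34848/498⌋ − ⌊34481/498⌋ = 69 − 69 = 0
n=94: ⌊(95·367+350)/498⌋ − ⌊(94·367+350)/498⌋ = ⌊35215/498⌋ − ⌊34848/498⌋ = 70 − 69 = 1

11011101110111011011101110111011101101110111011101110110111011101110111011011101110111011101101


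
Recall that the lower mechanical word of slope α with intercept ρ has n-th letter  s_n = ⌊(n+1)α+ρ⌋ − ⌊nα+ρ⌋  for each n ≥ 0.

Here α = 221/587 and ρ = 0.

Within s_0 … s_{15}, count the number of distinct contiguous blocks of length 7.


t_n = ⌊(n·221)/587⌋ for n = 0 … 16:
  n=0…9: ⌊0/587⌋=0 ⌊221/587⌋=0 ⌊442/587⌋=0 ⌊663/587⌋=1 ⌊884/587⌋=1 ⌊1105/587⌋=1 ⌊1326/587⌋=2 ⌊1547/587⌋=2 ⌊1768/587⌋=3 ⌊1989/587⌋=3
  n=10…16: ⌊2210/587⌋=3 ⌊2431/587⌋=4 ⌊2652/587⌋=4 ⌊2873/587⌋=4 ⌊3094/587⌋=5 ⌊3315/587⌋=5 ⌊3536/587⌋=6
s_n = t_(n+1) − t_n for n = 0 … 15 gives
prefix = 0010010100100101
slide a length-7 window over [0..6] … [9..15] (10 windows); first occurrence of each distinct factor:
  [  0..  6] 0010010
  [  1..  7] 0100101
  [  2..  8] 1001010
  [  3..  9] 0010100
  [  4.. 10] 0101001
  [  5.. 11] 1010010
  [  6.. 12] 0100100
  [  7.. 13] 1001001
  (the other 2 windows repeat one of these)
distinct factors: {0010010, 0010100, 0100100, 0100101, 0101001, 1001001, 1001010, 1010010}
count = 8  (Sturmian bound for length 7 is 8)

8


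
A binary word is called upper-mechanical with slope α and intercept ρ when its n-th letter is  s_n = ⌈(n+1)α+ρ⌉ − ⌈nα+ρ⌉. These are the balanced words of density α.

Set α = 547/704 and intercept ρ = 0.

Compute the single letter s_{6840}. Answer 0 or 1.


(n+1)α + ρ = (6841·547) / 704 = 3742027/704
nα + ρ     = (6840·547) / 704 = 3741480/704
⌈3742027/704⌉ = 5316,  ⌈3741480/704⌉ = 5315
s_{6840} = 5316 − 5315 = 1

1


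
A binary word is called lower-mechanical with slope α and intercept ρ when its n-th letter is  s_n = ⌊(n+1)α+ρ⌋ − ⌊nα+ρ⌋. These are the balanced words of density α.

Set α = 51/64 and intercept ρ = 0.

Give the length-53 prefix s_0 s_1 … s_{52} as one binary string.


01110111101111011110111101111011110111101111011110111

n=0: ⌊(1·51)/64⌋ − ⌊(0·51)/64⌋ = ⌊51/64⌋ − ⌊0/64⌋ = 0 − 0 = 0
n=1: ⌊(2·51)/64⌋ − ⌊(1·51)/64⌋ = ⌊102/64⌋ − ⌊51/64⌋ = 1 − 0 = 1
n=2: ⌊(3·51)/64⌋ − ⌊(2·51)/64⌋ = ⌊153/64⌋ − ⌊102/64⌋ = 2 − 1 = 1
n=3: ⌊(4·51)/64⌋ − ⌊(3·51)/64⌋ = ⌊204/64⌋ − ⌊153/64⌋ = 3 − 2 = 1
n=4: ⌊(5·51)/64⌋ − ⌊(4·51)/64⌋ = ⌊255/64⌋ − ⌊204/64⌋ = 3 − 3 = 0
n=5: ⌊(6·51)/64⌋ − ⌊(5·51)/64⌋ = ⌊306/64⌋ − ⌊255/64⌋ = 4 − 3 = 1
n=6: ⌊(7·51)/64⌋ − ⌊(6·51)/64⌋ = ⌊357/64⌋ − ⌊306/64⌋ = 5 − 4 = 1
n=7: ⌊(8·51)/64⌋ − ⌊(7·51)/64⌋ = ⌊408/64⌋ − ⌊357/64⌋ = 6 − 5 = 1
n=8: ⌊(9·51)/64⌋ − ⌊(8·51)/64⌋ = ⌊459/64⌋ − ⌊408/64⌋ = 7 − 6 = 1
n=9: ⌊(10·51)/64⌋ − ⌊(9·51)/64⌋ = ⌊510/64⌋ − ⌊459/64⌋ = 7 − 7 = 0
n=10: ⌊(11·51)/64⌋ − ⌊(10·51)/64⌋ = ⌊561/64⌋ − ⌊510/64⌋ = 8 − 7 = 1
n=11: ⌊(12·51)/64⌋ − ⌊(11·51)/64⌋ = ⌊612/64⌋ − ⌊561/64⌋ = 9 − 8 = 1
n=12: ⌊(13·51)/64⌋ − ⌊(12·51)/64⌋ = ⌊663/64⌋ − ⌊612/64⌋ = 10 − 9 = 1
n=13: ⌊(14·51)/64⌋ − ⌊(13·51)/64⌋ = ⌊714/64⌋ − ⌊663/64⌋ = 11 − 10 = 1
n=14: ⌊(15·51)/64⌋ − ⌊(14·51)/64⌋ = ⌊765/64⌋ − ⌊714/64⌋ = 11 − 11 = 0
n=15: ⌊(16·51)/64⌋ − ⌊(15·51)/64⌋ = ⌊816/64⌋ − ⌊765/64⌋ = 12 − 11 = 1
n=16: ⌊(17·51)/64⌋ − ⌊(16·51)/64⌋ = ⌊867/64⌋ − ⌊816/64⌋ = 13 − 12 = 1
n=17: ⌊(18·51)/64⌋ − ⌊(17·51)/64⌋ = ⌊918/64⌋ − ⌊867/64⌋ = 14 − 13 = 1
n=18: ⌊(19·51)/64⌋ − ⌊(18·51)/64⌋ = ⌊969/64⌋ − ⌊918/64⌋ = 15 − 14 = 1
n=19: ⌊(20·51)/64⌋ − ⌊(19·51)/64⌋ = ⌊1020/64⌋ − ⌊969/64⌋ = 15 − 15 = 0
n=20: ⌊(21·51)/64⌋ − ⌊(20·51)/64⌋ = ⌊1071/64⌋ − ⌊1020/64⌋ = 16 − 15 = 1
n=21: ⌊(22·51)/64⌋ − ⌊(21·51)/64⌋ = ⌊1122/64⌋ − ⌊1071/64⌋ = 17 − 16 = 1
n=22: ⌊(23·51)/64⌋ − ⌊(22·51)/64⌋ = ⌊1173/64⌋ − ⌊1122/64⌋ = 18 − 17 = 1
n=23: ⌊(24·51)/64⌋ − ⌊(23·51)/64⌋ = ⌊1224/64⌋ − ⌊1173/64⌋ = 19 − 18 = 1
n=24: ⌊(25·51)/64⌋ − ⌊(24·51)/64⌋ = ⌊1275/64⌋ − ⌊1224/64⌋ = 19 − 19 = 0
n=25: ⌊(26·51)/64⌋ − ⌊(25·51)/64⌋ = ⌊1326/64⌋ − ⌊1275/64⌋ = 20 − 19 = 1
n=26: ⌊(27·51)/64⌋ − ⌊(26·51)/64⌋ = ⌊1377/64⌋ − ⌊1326/64⌋ = 21 − 20 = 1
n=27: ⌊(28·51)/64⌋ − ⌊(27·51)/64⌋ = ⌊1428/64⌋ − ⌊1377/64⌋ = 22 − 21 = 1
n=28: ⌊(29·51)/64⌋ − ⌊(28·51)/64⌋ = ⌊1479/64⌋ − ⌊1428/64⌋ = 23 − 22 = 1
n=29: ⌊(30·51)/64⌋ − ⌊(29·51)/64⌋ = ⌊1530/64⌋ − ⌊1479/64⌋ = 23 − 23 = 0
n=30: ⌊(31·51)/64⌋ − ⌊(30·51)/64⌋ = ⌊1581/64⌋ − ⌊1530/64⌋ = 24 − 23 = 1
n=31: ⌊(32·51)/64⌋ − ⌊(31·51)/64⌋ = ⌊1632/64⌋ − ⌊1581/64⌋ = 25 − 24 = 1
n=32: ⌊(33·51)/64⌋ − ⌊(32·51)/64⌋ = ⌊1683/64⌋ − ⌊1632/64⌋ = 26 − 25 = 1
n=33: ⌊(34·51)/64⌋ − ⌊(33·51)/64⌋ = ⌊1734/64⌋ − ⌊1683/64⌋ = 27 − 26 = 1
n=34: ⌊(35·51)/64⌋ − ⌊(34·51)/64⌋ = ⌊1785/64⌋ − ⌊1734/64⌋ = 27 − 27 = 0
n=35: ⌊(36·51)/64⌋ − ⌊(35·51)/64⌋ = ⌊1836/64⌋ − ⌊1785/64⌋ = 28 − 27 = 1
n=36: ⌊(37·51)/64⌋ − ⌊(36·51)/64⌋ = ⌊1887/64⌋ − ⌊1836/64⌋ = 29 − 28 = 1
n=37: ⌊(38·51)/64⌋ − ⌊(37·51)/64⌋ = ⌊1938/64⌋ − ⌊1887/64⌋ = 30 − 29 = 1
n=38: ⌊(39·51)/64⌋ − ⌊(38·51)/64⌋ = ⌊1989/64⌋ − ⌊1938/64⌋ = 31 − 30 = 1
n=39: ⌊(40·51)/64⌋ − ⌊(39·51)/64⌋ = ⌊2040/64⌋ − ⌊1989/64⌋ = 31 − 31 = 0
n=40: ⌊(41·51)/64⌋ − ⌊(40·51)/64⌋ = ⌊2091/64⌋ − ⌊2040/64⌋ = 32 − 31 = 1
n=41: ⌊(42·51)/64⌋ − ⌊(41·51)/64⌋ = ⌊2142/64⌋ − ⌊2091/64⌋ = 33 − 32 = 1
n=42: ⌊(43·51)/64⌋ − ⌊(42·51)/64⌋ = ⌊2193/64⌋ − ⌊2142/64⌋ = 34 − 33 = 1
n=43: ⌊(44·51)/64⌋ − ⌊(43·51)/64⌋ = ⌊2244/64⌋ − ⌊2193/64⌋ = 35 − 34 = 1
n=44: ⌊(45·51)/64⌋ − ⌊(44·51)/64⌋ = ⌊2295/64⌋ − ⌊2244/64⌋ = 35 − 35 = 0
n=45: ⌊(46·51)/64⌋ − ⌊(45·51)/64⌋ = ⌊2346/64⌋ − ⌊2295/64⌋ = 36 − 35 = 1
n=46: ⌊(47·51)/64⌋ − ⌊(46·51)/64⌋ = ⌊2397/64⌋ − ⌊2346/64⌋ = 37 − 36 = 1
n=47: ⌊(48·51)/64⌋ − ⌊(47·51)/64⌋ = ⌊2448/64⌋ − ⌊2397/64⌋ = 38 − 37 = 1
n=48: ⌊(49·51)/64⌋ − ⌊(48·51)/64⌋ = ⌊2499/64⌋ − ⌊2448/64⌋ = 39 − 38 = 1
n=49: ⌊(50·51)/64⌋ − ⌊(49·51)/64⌋ = ⌊2550/64⌋ − ⌊2499/64⌋ = 39 − 39 = 0
n=50: ⌊(51·51)/64⌋ − ⌊(50·51)/64⌋ = ⌊2601/64⌋ − ⌊2550/64⌋ = 40 − 39 = 1
n=51: ⌊(52·51)/64⌋ − ⌊(51·51)/64⌋ = ⌊2652/64⌋ − ⌊2601/64⌋ = 41 − 40 = 1
n=52: ⌊(53·51)/64⌋ − ⌊(52·51)/64⌋ = ⌊2703/64⌋ − ⌊2652/64⌋ = 42 − 41 = 1
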